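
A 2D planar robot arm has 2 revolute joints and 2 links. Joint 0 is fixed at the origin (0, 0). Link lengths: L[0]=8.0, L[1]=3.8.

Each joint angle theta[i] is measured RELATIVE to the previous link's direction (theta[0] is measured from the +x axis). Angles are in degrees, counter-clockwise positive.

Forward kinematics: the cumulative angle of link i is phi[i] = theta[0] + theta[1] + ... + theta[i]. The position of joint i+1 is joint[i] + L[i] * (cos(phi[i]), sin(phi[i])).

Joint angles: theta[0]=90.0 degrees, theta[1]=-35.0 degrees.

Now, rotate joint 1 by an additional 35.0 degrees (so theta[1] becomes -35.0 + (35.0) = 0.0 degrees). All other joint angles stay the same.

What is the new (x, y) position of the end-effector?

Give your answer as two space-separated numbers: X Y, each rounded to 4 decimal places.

Answer: 0.0000 11.8000

Derivation:
joint[0] = (0.0000, 0.0000)  (base)
link 0: phi[0] = 90 = 90 deg
  cos(90 deg) = 0.0000, sin(90 deg) = 1.0000
  joint[1] = (0.0000, 0.0000) + 8 * (0.0000, 1.0000) = (0.0000 + 0.0000, 0.0000 + 8.0000) = (0.0000, 8.0000)
link 1: phi[1] = 90 + 0 = 90 deg
  cos(90 deg) = 0.0000, sin(90 deg) = 1.0000
  joint[2] = (0.0000, 8.0000) + 3.8 * (0.0000, 1.0000) = (0.0000 + 0.0000, 8.0000 + 3.8000) = (0.0000, 11.8000)
End effector: (0.0000, 11.8000)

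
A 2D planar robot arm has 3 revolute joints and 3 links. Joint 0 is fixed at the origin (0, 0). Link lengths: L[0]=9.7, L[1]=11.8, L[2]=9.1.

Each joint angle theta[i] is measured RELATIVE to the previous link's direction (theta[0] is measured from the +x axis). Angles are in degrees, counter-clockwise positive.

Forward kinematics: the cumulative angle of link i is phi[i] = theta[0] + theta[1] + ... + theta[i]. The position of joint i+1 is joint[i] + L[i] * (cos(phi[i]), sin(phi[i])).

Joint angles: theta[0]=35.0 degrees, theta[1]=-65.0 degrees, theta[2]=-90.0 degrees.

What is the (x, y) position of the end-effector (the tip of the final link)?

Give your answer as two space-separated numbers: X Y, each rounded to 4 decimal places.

joint[0] = (0.0000, 0.0000)  (base)
link 0: phi[0] = 35 = 35 deg
  cos(35 deg) = 0.8192, sin(35 deg) = 0.5736
  joint[1] = (0.0000, 0.0000) + 9.7 * (0.8192, 0.5736) = (0.0000 + 7.9458, 0.0000 + 5.5637) = (7.9458, 5.5637)
link 1: phi[1] = 35 + -65 = -30 deg
  cos(-30 deg) = 0.8660, sin(-30 deg) = -0.5000
  joint[2] = (7.9458, 5.5637) + 11.8 * (0.8660, -0.5000) = (7.9458 + 10.2191, 5.5637 + -5.9000) = (18.1649, -0.3363)
link 2: phi[2] = 35 + -65 + -90 = -120 deg
  cos(-120 deg) = -0.5000, sin(-120 deg) = -0.8660
  joint[3] = (18.1649, -0.3363) + 9.1 * (-0.5000, -0.8660) = (18.1649 + -4.5500, -0.3363 + -7.8808) = (13.6149, -8.2171)
End effector: (13.6149, -8.2171)

Answer: 13.6149 -8.2171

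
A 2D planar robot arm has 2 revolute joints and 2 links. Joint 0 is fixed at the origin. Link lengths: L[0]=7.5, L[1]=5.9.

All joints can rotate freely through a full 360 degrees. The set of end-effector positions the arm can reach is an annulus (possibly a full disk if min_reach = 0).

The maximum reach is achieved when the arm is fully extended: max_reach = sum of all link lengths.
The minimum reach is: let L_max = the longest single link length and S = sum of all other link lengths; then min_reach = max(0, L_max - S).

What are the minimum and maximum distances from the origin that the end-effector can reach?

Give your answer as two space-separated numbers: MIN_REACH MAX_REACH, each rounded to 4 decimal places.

Link lengths: [7.5, 5.9]
max_reach = 7.5 + 5.9 = 13.4
L_max = max([7.5, 5.9]) = 7.5
S (sum of others) = 13.4 - 7.5 = 5.9
min_reach = max(0, 7.5 - 5.9) = max(0, 1.6) = 1.6

Answer: 1.6000 13.4000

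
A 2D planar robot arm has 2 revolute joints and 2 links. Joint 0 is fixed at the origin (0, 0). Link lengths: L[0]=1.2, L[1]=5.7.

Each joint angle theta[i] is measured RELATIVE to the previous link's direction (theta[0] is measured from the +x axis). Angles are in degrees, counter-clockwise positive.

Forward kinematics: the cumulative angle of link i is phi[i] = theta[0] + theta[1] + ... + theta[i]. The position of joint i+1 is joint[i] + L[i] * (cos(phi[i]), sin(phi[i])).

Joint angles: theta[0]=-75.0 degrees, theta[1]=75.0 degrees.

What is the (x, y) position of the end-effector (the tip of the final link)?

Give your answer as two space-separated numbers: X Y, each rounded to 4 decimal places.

Answer: 6.0106 -1.1591

Derivation:
joint[0] = (0.0000, 0.0000)  (base)
link 0: phi[0] = -75 = -75 deg
  cos(-75 deg) = 0.2588, sin(-75 deg) = -0.9659
  joint[1] = (0.0000, 0.0000) + 1.2 * (0.2588, -0.9659) = (0.0000 + 0.3106, 0.0000 + -1.1591) = (0.3106, -1.1591)
link 1: phi[1] = -75 + 75 = 0 deg
  cos(0 deg) = 1.0000, sin(0 deg) = 0.0000
  joint[2] = (0.3106, -1.1591) + 5.7 * (1.0000, 0.0000) = (0.3106 + 5.7000, -1.1591 + 0.0000) = (6.0106, -1.1591)
End effector: (6.0106, -1.1591)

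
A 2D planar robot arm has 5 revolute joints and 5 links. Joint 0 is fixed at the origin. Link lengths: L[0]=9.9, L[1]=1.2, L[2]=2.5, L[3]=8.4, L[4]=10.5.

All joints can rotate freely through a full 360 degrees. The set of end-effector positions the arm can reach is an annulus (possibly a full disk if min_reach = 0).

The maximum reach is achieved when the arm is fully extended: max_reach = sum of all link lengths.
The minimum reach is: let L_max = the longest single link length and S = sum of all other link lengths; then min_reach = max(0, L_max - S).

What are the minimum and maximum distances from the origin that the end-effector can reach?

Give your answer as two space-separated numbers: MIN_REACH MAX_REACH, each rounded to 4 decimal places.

Answer: 0.0000 32.5000

Derivation:
Link lengths: [9.9, 1.2, 2.5, 8.4, 10.5]
max_reach = 9.9 + 1.2 + 2.5 + 8.4 + 10.5 = 32.5
L_max = max([9.9, 1.2, 2.5, 8.4, 10.5]) = 10.5
S (sum of others) = 32.5 - 10.5 = 22
min_reach = max(0, 10.5 - 22) = max(0, -11.5) = 0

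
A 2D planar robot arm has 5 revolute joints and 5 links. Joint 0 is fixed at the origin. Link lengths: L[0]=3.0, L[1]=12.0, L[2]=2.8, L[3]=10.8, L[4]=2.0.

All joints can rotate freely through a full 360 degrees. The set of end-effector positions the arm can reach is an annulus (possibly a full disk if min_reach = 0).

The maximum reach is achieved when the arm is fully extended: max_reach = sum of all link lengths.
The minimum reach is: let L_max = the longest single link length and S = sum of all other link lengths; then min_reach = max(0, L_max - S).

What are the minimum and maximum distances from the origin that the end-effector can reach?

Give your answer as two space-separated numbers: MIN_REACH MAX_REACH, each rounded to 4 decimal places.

Answer: 0.0000 30.6000

Derivation:
Link lengths: [3.0, 12.0, 2.8, 10.8, 2.0]
max_reach = 3 + 12 + 2.8 + 10.8 + 2 = 30.6
L_max = max([3.0, 12.0, 2.8, 10.8, 2.0]) = 12
S (sum of others) = 30.6 - 12 = 18.6
min_reach = max(0, 12 - 18.6) = max(0, -6.6) = 0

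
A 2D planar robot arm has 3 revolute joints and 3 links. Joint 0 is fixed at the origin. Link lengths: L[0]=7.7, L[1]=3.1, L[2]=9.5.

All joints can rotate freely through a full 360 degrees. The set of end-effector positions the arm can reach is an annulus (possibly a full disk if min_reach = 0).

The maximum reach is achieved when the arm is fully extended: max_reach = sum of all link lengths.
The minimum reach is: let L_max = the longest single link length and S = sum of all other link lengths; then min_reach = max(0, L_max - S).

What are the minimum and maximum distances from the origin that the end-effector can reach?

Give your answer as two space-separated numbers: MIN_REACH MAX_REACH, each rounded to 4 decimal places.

Link lengths: [7.7, 3.1, 9.5]
max_reach = 7.7 + 3.1 + 9.5 = 20.3
L_max = max([7.7, 3.1, 9.5]) = 9.5
S (sum of others) = 20.3 - 9.5 = 10.8
min_reach = max(0, 9.5 - 10.8) = max(0, -1.3) = 0

Answer: 0.0000 20.3000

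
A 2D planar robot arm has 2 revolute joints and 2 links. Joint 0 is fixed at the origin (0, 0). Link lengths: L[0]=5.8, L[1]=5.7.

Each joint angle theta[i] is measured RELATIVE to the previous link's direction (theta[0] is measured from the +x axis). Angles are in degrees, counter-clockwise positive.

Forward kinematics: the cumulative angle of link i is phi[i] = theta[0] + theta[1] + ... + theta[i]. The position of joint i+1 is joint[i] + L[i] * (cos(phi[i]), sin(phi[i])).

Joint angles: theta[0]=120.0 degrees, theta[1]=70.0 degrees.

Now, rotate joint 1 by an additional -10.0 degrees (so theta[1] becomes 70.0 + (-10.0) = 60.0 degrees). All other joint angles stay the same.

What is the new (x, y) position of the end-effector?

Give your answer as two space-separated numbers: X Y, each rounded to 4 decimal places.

Answer: -8.6000 5.0229

Derivation:
joint[0] = (0.0000, 0.0000)  (base)
link 0: phi[0] = 120 = 120 deg
  cos(120 deg) = -0.5000, sin(120 deg) = 0.8660
  joint[1] = (0.0000, 0.0000) + 5.8 * (-0.5000, 0.8660) = (0.0000 + -2.9000, 0.0000 + 5.0229) = (-2.9000, 5.0229)
link 1: phi[1] = 120 + 60 = 180 deg
  cos(180 deg) = -1.0000, sin(180 deg) = 0.0000
  joint[2] = (-2.9000, 5.0229) + 5.7 * (-1.0000, 0.0000) = (-2.9000 + -5.7000, 5.0229 + 0.0000) = (-8.6000, 5.0229)
End effector: (-8.6000, 5.0229)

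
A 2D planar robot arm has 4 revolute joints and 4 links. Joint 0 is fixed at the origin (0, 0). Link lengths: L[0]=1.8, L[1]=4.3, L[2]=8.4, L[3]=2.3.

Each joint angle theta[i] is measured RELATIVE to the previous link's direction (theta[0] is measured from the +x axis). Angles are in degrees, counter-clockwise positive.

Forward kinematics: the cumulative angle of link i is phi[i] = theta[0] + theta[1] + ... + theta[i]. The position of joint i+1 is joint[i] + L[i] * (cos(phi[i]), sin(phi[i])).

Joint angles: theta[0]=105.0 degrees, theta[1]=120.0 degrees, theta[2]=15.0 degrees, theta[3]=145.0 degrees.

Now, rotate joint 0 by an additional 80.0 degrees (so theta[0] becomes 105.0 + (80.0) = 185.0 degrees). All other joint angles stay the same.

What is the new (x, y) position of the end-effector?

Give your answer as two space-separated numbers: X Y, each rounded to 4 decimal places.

Answer: 6.5127 -6.8570

Derivation:
joint[0] = (0.0000, 0.0000)  (base)
link 0: phi[0] = 185 = 185 deg
  cos(185 deg) = -0.9962, sin(185 deg) = -0.0872
  joint[1] = (0.0000, 0.0000) + 1.8 * (-0.9962, -0.0872) = (0.0000 + -1.7932, 0.0000 + -0.1569) = (-1.7932, -0.1569)
link 1: phi[1] = 185 + 120 = 305 deg
  cos(305 deg) = 0.5736, sin(305 deg) = -0.8192
  joint[2] = (-1.7932, -0.1569) + 4.3 * (0.5736, -0.8192) = (-1.7932 + 2.4664, -0.1569 + -3.5224) = (0.6732, -3.6792)
link 2: phi[2] = 185 + 120 + 15 = 320 deg
  cos(320 deg) = 0.7660, sin(320 deg) = -0.6428
  joint[3] = (0.6732, -3.6792) + 8.4 * (0.7660, -0.6428) = (0.6732 + 6.4348, -3.6792 + -5.3994) = (7.1080, -9.0787)
link 3: phi[3] = 185 + 120 + 15 + 145 = 465 deg
  cos(465 deg) = -0.2588, sin(465 deg) = 0.9659
  joint[4] = (7.1080, -9.0787) + 2.3 * (-0.2588, 0.9659) = (7.1080 + -0.5953, -9.0787 + 2.2216) = (6.5127, -6.8570)
End effector: (6.5127, -6.8570)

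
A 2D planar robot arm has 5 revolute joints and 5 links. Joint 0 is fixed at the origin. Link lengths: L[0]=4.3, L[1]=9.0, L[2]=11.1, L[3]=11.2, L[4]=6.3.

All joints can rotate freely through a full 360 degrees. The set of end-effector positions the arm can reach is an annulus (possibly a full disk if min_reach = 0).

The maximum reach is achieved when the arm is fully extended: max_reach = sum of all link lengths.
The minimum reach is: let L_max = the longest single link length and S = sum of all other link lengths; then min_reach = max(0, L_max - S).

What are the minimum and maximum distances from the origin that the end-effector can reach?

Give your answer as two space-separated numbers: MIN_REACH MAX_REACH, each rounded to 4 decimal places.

Answer: 0.0000 41.9000

Derivation:
Link lengths: [4.3, 9.0, 11.1, 11.2, 6.3]
max_reach = 4.3 + 9 + 11.1 + 11.2 + 6.3 = 41.9
L_max = max([4.3, 9.0, 11.1, 11.2, 6.3]) = 11.2
S (sum of others) = 41.9 - 11.2 = 30.7
min_reach = max(0, 11.2 - 30.7) = max(0, -19.5) = 0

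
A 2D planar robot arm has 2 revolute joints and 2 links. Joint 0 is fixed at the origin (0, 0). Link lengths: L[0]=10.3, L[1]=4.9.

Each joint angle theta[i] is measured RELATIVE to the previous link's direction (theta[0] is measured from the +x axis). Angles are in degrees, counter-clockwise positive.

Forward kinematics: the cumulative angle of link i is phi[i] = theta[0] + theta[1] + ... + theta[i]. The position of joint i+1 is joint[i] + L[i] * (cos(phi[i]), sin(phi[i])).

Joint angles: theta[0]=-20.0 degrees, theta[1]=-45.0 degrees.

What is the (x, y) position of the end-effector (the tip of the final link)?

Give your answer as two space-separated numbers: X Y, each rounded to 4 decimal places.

joint[0] = (0.0000, 0.0000)  (base)
link 0: phi[0] = -20 = -20 deg
  cos(-20 deg) = 0.9397, sin(-20 deg) = -0.3420
  joint[1] = (0.0000, 0.0000) + 10.3 * (0.9397, -0.3420) = (0.0000 + 9.6788, 0.0000 + -3.5228) = (9.6788, -3.5228)
link 1: phi[1] = -20 + -45 = -65 deg
  cos(-65 deg) = 0.4226, sin(-65 deg) = -0.9063
  joint[2] = (9.6788, -3.5228) + 4.9 * (0.4226, -0.9063) = (9.6788 + 2.0708, -3.5228 + -4.4409) = (11.7497, -7.9637)
End effector: (11.7497, -7.9637)

Answer: 11.7497 -7.9637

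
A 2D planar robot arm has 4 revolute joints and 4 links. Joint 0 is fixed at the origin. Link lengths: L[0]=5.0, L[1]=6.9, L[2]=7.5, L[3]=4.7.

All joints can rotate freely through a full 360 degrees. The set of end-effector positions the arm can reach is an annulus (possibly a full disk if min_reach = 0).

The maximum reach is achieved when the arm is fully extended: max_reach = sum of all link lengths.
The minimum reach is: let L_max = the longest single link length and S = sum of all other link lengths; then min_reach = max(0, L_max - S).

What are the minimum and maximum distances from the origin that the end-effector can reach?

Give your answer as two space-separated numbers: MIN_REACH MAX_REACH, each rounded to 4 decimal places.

Link lengths: [5.0, 6.9, 7.5, 4.7]
max_reach = 5 + 6.9 + 7.5 + 4.7 = 24.1
L_max = max([5.0, 6.9, 7.5, 4.7]) = 7.5
S (sum of others) = 24.1 - 7.5 = 16.6
min_reach = max(0, 7.5 - 16.6) = max(0, -9.1) = 0

Answer: 0.0000 24.1000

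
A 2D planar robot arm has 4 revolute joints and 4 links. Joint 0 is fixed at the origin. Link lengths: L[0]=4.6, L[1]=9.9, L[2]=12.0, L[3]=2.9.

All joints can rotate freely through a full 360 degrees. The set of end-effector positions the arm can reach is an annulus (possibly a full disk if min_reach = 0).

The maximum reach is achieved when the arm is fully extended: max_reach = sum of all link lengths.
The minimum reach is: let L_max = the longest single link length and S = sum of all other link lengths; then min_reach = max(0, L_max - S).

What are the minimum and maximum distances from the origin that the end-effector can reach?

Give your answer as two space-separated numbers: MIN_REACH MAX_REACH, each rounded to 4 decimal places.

Answer: 0.0000 29.4000

Derivation:
Link lengths: [4.6, 9.9, 12.0, 2.9]
max_reach = 4.6 + 9.9 + 12 + 2.9 = 29.4
L_max = max([4.6, 9.9, 12.0, 2.9]) = 12
S (sum of others) = 29.4 - 12 = 17.4
min_reach = max(0, 12 - 17.4) = max(0, -5.4) = 0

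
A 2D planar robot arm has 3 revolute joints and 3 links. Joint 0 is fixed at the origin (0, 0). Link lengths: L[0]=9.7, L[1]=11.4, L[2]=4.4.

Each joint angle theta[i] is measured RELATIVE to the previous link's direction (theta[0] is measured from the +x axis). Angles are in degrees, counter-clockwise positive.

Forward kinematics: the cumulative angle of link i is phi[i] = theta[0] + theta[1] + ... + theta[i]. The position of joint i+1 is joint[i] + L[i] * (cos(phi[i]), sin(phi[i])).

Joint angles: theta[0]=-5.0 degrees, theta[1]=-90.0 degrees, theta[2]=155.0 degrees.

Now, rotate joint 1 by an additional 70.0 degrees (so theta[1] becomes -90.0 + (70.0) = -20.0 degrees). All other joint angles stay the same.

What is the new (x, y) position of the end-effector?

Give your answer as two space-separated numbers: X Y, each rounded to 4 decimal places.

joint[0] = (0.0000, 0.0000)  (base)
link 0: phi[0] = -5 = -5 deg
  cos(-5 deg) = 0.9962, sin(-5 deg) = -0.0872
  joint[1] = (0.0000, 0.0000) + 9.7 * (0.9962, -0.0872) = (0.0000 + 9.6631, 0.0000 + -0.8454) = (9.6631, -0.8454)
link 1: phi[1] = -5 + -20 = -25 deg
  cos(-25 deg) = 0.9063, sin(-25 deg) = -0.4226
  joint[2] = (9.6631, -0.8454) + 11.4 * (0.9063, -0.4226) = (9.6631 + 10.3319, -0.8454 + -4.8178) = (19.9950, -5.6633)
link 2: phi[2] = -5 + -20 + 155 = 130 deg
  cos(130 deg) = -0.6428, sin(130 deg) = 0.7660
  joint[3] = (19.9950, -5.6633) + 4.4 * (-0.6428, 0.7660) = (19.9950 + -2.8283, -5.6633 + 3.3706) = (17.1667, -2.2927)
End effector: (17.1667, -2.2927)

Answer: 17.1667 -2.2927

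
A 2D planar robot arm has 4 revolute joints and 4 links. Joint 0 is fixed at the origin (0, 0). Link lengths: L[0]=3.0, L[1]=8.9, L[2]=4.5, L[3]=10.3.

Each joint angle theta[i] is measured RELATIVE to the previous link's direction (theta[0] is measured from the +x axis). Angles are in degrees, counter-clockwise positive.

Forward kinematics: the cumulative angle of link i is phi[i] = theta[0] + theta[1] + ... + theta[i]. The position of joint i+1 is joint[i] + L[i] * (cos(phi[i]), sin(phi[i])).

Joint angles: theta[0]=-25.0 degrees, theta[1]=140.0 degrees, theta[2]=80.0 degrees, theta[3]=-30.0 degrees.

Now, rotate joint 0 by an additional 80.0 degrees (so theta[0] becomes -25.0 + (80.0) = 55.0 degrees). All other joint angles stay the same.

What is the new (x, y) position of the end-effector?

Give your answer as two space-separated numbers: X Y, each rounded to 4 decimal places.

Answer: -10.8368 -13.6639

Derivation:
joint[0] = (0.0000, 0.0000)  (base)
link 0: phi[0] = 55 = 55 deg
  cos(55 deg) = 0.5736, sin(55 deg) = 0.8192
  joint[1] = (0.0000, 0.0000) + 3 * (0.5736, 0.8192) = (0.0000 + 1.7207, 0.0000 + 2.4575) = (1.7207, 2.4575)
link 1: phi[1] = 55 + 140 = 195 deg
  cos(195 deg) = -0.9659, sin(195 deg) = -0.2588
  joint[2] = (1.7207, 2.4575) + 8.9 * (-0.9659, -0.2588) = (1.7207 + -8.5967, 2.4575 + -2.3035) = (-6.8760, 0.1540)
link 2: phi[2] = 55 + 140 + 80 = 275 deg
  cos(275 deg) = 0.0872, sin(275 deg) = -0.9962
  joint[3] = (-6.8760, 0.1540) + 4.5 * (0.0872, -0.9962) = (-6.8760 + 0.3922, 0.1540 + -4.4829) = (-6.4838, -4.3289)
link 3: phi[3] = 55 + 140 + 80 + -30 = 245 deg
  cos(245 deg) = -0.4226, sin(245 deg) = -0.9063
  joint[4] = (-6.4838, -4.3289) + 10.3 * (-0.4226, -0.9063) = (-6.4838 + -4.3530, -4.3289 + -9.3350) = (-10.8368, -13.6639)
End effector: (-10.8368, -13.6639)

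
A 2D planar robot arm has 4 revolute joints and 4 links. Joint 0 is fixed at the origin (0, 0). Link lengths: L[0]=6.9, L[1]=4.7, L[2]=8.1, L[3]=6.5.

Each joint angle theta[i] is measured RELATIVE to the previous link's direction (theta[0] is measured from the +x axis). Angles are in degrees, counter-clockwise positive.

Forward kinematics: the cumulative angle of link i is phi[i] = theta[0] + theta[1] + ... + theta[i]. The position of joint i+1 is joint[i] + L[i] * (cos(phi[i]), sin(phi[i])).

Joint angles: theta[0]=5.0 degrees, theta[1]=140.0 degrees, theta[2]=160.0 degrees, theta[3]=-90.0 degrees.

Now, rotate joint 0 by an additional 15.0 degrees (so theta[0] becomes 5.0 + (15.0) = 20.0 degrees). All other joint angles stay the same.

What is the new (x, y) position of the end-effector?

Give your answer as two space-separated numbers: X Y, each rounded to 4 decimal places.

joint[0] = (0.0000, 0.0000)  (base)
link 0: phi[0] = 20 = 20 deg
  cos(20 deg) = 0.9397, sin(20 deg) = 0.3420
  joint[1] = (0.0000, 0.0000) + 6.9 * (0.9397, 0.3420) = (0.0000 + 6.4839, 0.0000 + 2.3599) = (6.4839, 2.3599)
link 1: phi[1] = 20 + 140 = 160 deg
  cos(160 deg) = -0.9397, sin(160 deg) = 0.3420
  joint[2] = (6.4839, 2.3599) + 4.7 * (-0.9397, 0.3420) = (6.4839 + -4.4166, 2.3599 + 1.6075) = (2.0673, 3.9674)
link 2: phi[2] = 20 + 140 + 160 = 320 deg
  cos(320 deg) = 0.7660, sin(320 deg) = -0.6428
  joint[3] = (2.0673, 3.9674) + 8.1 * (0.7660, -0.6428) = (2.0673 + 6.2050, 3.9674 + -5.2066) = (8.2723, -1.2391)
link 3: phi[3] = 20 + 140 + 160 + -90 = 230 deg
  cos(230 deg) = -0.6428, sin(230 deg) = -0.7660
  joint[4] = (8.2723, -1.2391) + 6.5 * (-0.6428, -0.7660) = (8.2723 + -4.1781, -1.2391 + -4.9793) = (4.0942, -6.2184)
End effector: (4.0942, -6.2184)

Answer: 4.0942 -6.2184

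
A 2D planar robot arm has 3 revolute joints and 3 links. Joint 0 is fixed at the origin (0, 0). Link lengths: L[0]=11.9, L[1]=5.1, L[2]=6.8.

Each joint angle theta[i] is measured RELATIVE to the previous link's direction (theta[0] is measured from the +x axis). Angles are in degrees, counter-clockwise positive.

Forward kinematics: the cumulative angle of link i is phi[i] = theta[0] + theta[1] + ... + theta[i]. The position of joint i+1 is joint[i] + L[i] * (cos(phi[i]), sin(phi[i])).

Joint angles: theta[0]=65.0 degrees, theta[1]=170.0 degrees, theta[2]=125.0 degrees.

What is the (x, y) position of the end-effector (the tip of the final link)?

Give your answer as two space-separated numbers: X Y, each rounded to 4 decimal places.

joint[0] = (0.0000, 0.0000)  (base)
link 0: phi[0] = 65 = 65 deg
  cos(65 deg) = 0.4226, sin(65 deg) = 0.9063
  joint[1] = (0.0000, 0.0000) + 11.9 * (0.4226, 0.9063) = (0.0000 + 5.0292, 0.0000 + 10.7851) = (5.0292, 10.7851)
link 1: phi[1] = 65 + 170 = 235 deg
  cos(235 deg) = -0.5736, sin(235 deg) = -0.8192
  joint[2] = (5.0292, 10.7851) + 5.1 * (-0.5736, -0.8192) = (5.0292 + -2.9252, 10.7851 + -4.1777) = (2.1039, 6.6074)
link 2: phi[2] = 65 + 170 + 125 = 360 deg
  cos(360 deg) = 1.0000, sin(360 deg) = -0.0000
  joint[3] = (2.1039, 6.6074) + 6.8 * (1.0000, -0.0000) = (2.1039 + 6.8000, 6.6074 + -0.0000) = (8.9039, 6.6074)
End effector: (8.9039, 6.6074)

Answer: 8.9039 6.6074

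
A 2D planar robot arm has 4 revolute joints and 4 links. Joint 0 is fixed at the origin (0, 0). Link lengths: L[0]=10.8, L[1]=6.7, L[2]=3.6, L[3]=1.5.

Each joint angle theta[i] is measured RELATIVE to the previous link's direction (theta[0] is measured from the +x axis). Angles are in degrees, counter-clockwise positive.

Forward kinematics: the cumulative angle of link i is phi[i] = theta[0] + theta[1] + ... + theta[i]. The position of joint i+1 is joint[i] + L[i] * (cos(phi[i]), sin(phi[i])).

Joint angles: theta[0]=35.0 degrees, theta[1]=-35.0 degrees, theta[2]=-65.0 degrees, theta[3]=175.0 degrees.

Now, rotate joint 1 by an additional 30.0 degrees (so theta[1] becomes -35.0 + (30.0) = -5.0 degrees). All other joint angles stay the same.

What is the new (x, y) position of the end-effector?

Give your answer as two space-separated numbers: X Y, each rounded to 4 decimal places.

Answer: 16.4491 8.4439

Derivation:
joint[0] = (0.0000, 0.0000)  (base)
link 0: phi[0] = 35 = 35 deg
  cos(35 deg) = 0.8192, sin(35 deg) = 0.5736
  joint[1] = (0.0000, 0.0000) + 10.8 * (0.8192, 0.5736) = (0.0000 + 8.8468, 0.0000 + 6.1946) = (8.8468, 6.1946)
link 1: phi[1] = 35 + -5 = 30 deg
  cos(30 deg) = 0.8660, sin(30 deg) = 0.5000
  joint[2] = (8.8468, 6.1946) + 6.7 * (0.8660, 0.5000) = (8.8468 + 5.8024, 6.1946 + 3.3500) = (14.6492, 9.5446)
link 2: phi[2] = 35 + -5 + -65 = -35 deg
  cos(-35 deg) = 0.8192, sin(-35 deg) = -0.5736
  joint[3] = (14.6492, 9.5446) + 3.6 * (0.8192, -0.5736) = (14.6492 + 2.9489, 9.5446 + -2.0649) = (17.5982, 7.4798)
link 3: phi[3] = 35 + -5 + -65 + 175 = 140 deg
  cos(140 deg) = -0.7660, sin(140 deg) = 0.6428
  joint[4] = (17.5982, 7.4798) + 1.5 * (-0.7660, 0.6428) = (17.5982 + -1.1491, 7.4798 + 0.9642) = (16.4491, 8.4439)
End effector: (16.4491, 8.4439)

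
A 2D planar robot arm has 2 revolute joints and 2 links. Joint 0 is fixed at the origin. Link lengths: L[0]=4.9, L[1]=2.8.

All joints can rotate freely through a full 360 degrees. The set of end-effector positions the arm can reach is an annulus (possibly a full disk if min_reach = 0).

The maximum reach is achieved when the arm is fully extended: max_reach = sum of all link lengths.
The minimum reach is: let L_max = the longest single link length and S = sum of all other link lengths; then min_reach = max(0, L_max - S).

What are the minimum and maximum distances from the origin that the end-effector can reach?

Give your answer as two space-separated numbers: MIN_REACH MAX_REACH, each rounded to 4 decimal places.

Answer: 2.1000 7.7000

Derivation:
Link lengths: [4.9, 2.8]
max_reach = 4.9 + 2.8 = 7.7
L_max = max([4.9, 2.8]) = 4.9
S (sum of others) = 7.7 - 4.9 = 2.8
min_reach = max(0, 4.9 - 2.8) = max(0, 2.1) = 2.1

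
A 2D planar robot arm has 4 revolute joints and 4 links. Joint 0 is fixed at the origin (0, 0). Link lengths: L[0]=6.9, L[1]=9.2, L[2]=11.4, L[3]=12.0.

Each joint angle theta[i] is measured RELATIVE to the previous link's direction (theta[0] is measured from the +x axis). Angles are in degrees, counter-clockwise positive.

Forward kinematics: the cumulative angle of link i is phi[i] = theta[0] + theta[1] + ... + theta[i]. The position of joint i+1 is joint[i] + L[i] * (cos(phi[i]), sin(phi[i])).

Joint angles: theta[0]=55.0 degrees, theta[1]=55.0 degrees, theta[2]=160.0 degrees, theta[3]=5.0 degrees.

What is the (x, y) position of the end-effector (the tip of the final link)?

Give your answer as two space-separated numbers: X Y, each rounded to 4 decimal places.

joint[0] = (0.0000, 0.0000)  (base)
link 0: phi[0] = 55 = 55 deg
  cos(55 deg) = 0.5736, sin(55 deg) = 0.8192
  joint[1] = (0.0000, 0.0000) + 6.9 * (0.5736, 0.8192) = (0.0000 + 3.9577, 0.0000 + 5.6521) = (3.9577, 5.6521)
link 1: phi[1] = 55 + 55 = 110 deg
  cos(110 deg) = -0.3420, sin(110 deg) = 0.9397
  joint[2] = (3.9577, 5.6521) + 9.2 * (-0.3420, 0.9397) = (3.9577 + -3.1466, 5.6521 + 8.6452) = (0.8111, 14.2973)
link 2: phi[2] = 55 + 55 + 160 = 270 deg
  cos(270 deg) = -0.0000, sin(270 deg) = -1.0000
  joint[3] = (0.8111, 14.2973) + 11.4 * (-0.0000, -1.0000) = (0.8111 + -0.0000, 14.2973 + -11.4000) = (0.8111, 2.8973)
link 3: phi[3] = 55 + 55 + 160 + 5 = 275 deg
  cos(275 deg) = 0.0872, sin(275 deg) = -0.9962
  joint[4] = (0.8111, 2.8973) + 12 * (0.0872, -0.9962) = (0.8111 + 1.0459, 2.8973 + -11.9543) = (1.8570, -9.0570)
End effector: (1.8570, -9.0570)

Answer: 1.8570 -9.0570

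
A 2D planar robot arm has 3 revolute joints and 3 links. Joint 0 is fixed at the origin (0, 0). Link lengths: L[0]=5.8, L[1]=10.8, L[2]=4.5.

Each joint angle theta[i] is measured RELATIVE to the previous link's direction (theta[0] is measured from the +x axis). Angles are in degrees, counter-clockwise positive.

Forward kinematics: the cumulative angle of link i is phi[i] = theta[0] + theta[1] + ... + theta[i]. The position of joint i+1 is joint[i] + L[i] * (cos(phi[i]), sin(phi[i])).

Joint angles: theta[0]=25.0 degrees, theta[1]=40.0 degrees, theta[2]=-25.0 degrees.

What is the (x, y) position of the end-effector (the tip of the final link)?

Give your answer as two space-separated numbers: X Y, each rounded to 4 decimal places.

joint[0] = (0.0000, 0.0000)  (base)
link 0: phi[0] = 25 = 25 deg
  cos(25 deg) = 0.9063, sin(25 deg) = 0.4226
  joint[1] = (0.0000, 0.0000) + 5.8 * (0.9063, 0.4226) = (0.0000 + 5.2566, 0.0000 + 2.4512) = (5.2566, 2.4512)
link 1: phi[1] = 25 + 40 = 65 deg
  cos(65 deg) = 0.4226, sin(65 deg) = 0.9063
  joint[2] = (5.2566, 2.4512) + 10.8 * (0.4226, 0.9063) = (5.2566 + 4.5643, 2.4512 + 9.7881) = (9.8209, 12.2393)
link 2: phi[2] = 25 + 40 + -25 = 40 deg
  cos(40 deg) = 0.7660, sin(40 deg) = 0.6428
  joint[3] = (9.8209, 12.2393) + 4.5 * (0.7660, 0.6428) = (9.8209 + 3.4472, 12.2393 + 2.8925) = (13.2681, 15.1319)
End effector: (13.2681, 15.1319)

Answer: 13.2681 15.1319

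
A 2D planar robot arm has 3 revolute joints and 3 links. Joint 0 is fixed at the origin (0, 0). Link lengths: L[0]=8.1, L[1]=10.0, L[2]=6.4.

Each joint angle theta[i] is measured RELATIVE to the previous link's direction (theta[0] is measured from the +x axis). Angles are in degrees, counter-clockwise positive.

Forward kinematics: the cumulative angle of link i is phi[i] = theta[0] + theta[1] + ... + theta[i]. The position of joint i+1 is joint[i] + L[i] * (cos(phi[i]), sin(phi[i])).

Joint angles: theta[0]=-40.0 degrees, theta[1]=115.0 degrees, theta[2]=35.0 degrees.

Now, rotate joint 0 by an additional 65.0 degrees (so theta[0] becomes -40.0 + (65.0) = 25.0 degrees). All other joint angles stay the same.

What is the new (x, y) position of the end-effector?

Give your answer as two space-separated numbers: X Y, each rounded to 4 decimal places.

joint[0] = (0.0000, 0.0000)  (base)
link 0: phi[0] = 25 = 25 deg
  cos(25 deg) = 0.9063, sin(25 deg) = 0.4226
  joint[1] = (0.0000, 0.0000) + 8.1 * (0.9063, 0.4226) = (0.0000 + 7.3411, 0.0000 + 3.4232) = (7.3411, 3.4232)
link 1: phi[1] = 25 + 115 = 140 deg
  cos(140 deg) = -0.7660, sin(140 deg) = 0.6428
  joint[2] = (7.3411, 3.4232) + 10 * (-0.7660, 0.6428) = (7.3411 + -7.6604, 3.4232 + 6.4279) = (-0.3194, 9.8511)
link 2: phi[2] = 25 + 115 + 35 = 175 deg
  cos(175 deg) = -0.9962, sin(175 deg) = 0.0872
  joint[3] = (-0.3194, 9.8511) + 6.4 * (-0.9962, 0.0872) = (-0.3194 + -6.3756, 9.8511 + 0.5578) = (-6.6950, 10.4089)
End effector: (-6.6950, 10.4089)

Answer: -6.6950 10.4089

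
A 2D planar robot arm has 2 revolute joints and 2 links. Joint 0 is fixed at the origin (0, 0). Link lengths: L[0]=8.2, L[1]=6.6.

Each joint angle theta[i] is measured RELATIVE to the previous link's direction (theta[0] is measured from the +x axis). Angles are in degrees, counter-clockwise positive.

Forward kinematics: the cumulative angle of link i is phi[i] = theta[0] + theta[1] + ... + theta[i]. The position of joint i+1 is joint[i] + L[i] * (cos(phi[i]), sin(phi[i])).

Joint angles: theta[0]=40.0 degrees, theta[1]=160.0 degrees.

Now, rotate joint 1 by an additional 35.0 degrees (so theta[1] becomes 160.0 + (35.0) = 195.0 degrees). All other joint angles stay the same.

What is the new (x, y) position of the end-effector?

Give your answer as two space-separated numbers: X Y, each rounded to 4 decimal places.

Answer: 2.4960 -0.1355

Derivation:
joint[0] = (0.0000, 0.0000)  (base)
link 0: phi[0] = 40 = 40 deg
  cos(40 deg) = 0.7660, sin(40 deg) = 0.6428
  joint[1] = (0.0000, 0.0000) + 8.2 * (0.7660, 0.6428) = (0.0000 + 6.2816, 0.0000 + 5.2709) = (6.2816, 5.2709)
link 1: phi[1] = 40 + 195 = 235 deg
  cos(235 deg) = -0.5736, sin(235 deg) = -0.8192
  joint[2] = (6.2816, 5.2709) + 6.6 * (-0.5736, -0.8192) = (6.2816 + -3.7856, 5.2709 + -5.4064) = (2.4960, -0.1355)
End effector: (2.4960, -0.1355)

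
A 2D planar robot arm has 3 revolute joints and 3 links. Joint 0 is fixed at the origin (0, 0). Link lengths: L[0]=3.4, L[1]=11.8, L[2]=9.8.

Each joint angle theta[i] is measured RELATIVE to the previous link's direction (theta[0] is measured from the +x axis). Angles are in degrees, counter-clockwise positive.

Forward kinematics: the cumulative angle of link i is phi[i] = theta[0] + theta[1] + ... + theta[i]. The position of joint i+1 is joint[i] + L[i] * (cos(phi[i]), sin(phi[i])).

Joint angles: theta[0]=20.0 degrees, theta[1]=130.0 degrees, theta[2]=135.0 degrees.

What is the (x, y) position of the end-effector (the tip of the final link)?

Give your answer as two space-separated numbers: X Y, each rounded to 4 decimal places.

Answer: -4.4877 -2.4032

Derivation:
joint[0] = (0.0000, 0.0000)  (base)
link 0: phi[0] = 20 = 20 deg
  cos(20 deg) = 0.9397, sin(20 deg) = 0.3420
  joint[1] = (0.0000, 0.0000) + 3.4 * (0.9397, 0.3420) = (0.0000 + 3.1950, 0.0000 + 1.1629) = (3.1950, 1.1629)
link 1: phi[1] = 20 + 130 = 150 deg
  cos(150 deg) = -0.8660, sin(150 deg) = 0.5000
  joint[2] = (3.1950, 1.1629) + 11.8 * (-0.8660, 0.5000) = (3.1950 + -10.2191, 1.1629 + 5.9000) = (-7.0241, 7.0629)
link 2: phi[2] = 20 + 130 + 135 = 285 deg
  cos(285 deg) = 0.2588, sin(285 deg) = -0.9659
  joint[3] = (-7.0241, 7.0629) + 9.8 * (0.2588, -0.9659) = (-7.0241 + 2.5364, 7.0629 + -9.4661) = (-4.4877, -2.4032)
End effector: (-4.4877, -2.4032)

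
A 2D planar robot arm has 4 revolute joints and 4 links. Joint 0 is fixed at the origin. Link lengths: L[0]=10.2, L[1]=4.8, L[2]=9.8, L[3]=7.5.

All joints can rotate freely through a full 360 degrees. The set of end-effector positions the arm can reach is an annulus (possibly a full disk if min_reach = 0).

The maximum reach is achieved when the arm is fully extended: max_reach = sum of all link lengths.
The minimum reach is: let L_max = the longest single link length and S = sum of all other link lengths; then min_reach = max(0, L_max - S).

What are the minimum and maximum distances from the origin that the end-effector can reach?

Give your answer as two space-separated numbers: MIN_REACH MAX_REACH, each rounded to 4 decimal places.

Link lengths: [10.2, 4.8, 9.8, 7.5]
max_reach = 10.2 + 4.8 + 9.8 + 7.5 = 32.3
L_max = max([10.2, 4.8, 9.8, 7.5]) = 10.2
S (sum of others) = 32.3 - 10.2 = 22.1
min_reach = max(0, 10.2 - 22.1) = max(0, -11.9) = 0

Answer: 0.0000 32.3000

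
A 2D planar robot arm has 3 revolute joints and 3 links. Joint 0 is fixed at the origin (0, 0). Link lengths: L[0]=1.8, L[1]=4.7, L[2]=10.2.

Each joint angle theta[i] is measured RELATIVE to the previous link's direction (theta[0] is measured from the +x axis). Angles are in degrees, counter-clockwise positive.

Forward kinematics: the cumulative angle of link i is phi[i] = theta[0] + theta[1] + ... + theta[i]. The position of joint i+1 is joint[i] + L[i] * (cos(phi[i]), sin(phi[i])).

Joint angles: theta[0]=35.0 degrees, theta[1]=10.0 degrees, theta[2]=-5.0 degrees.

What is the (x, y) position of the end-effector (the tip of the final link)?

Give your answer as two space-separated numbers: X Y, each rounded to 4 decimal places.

Answer: 12.6115 10.9123

Derivation:
joint[0] = (0.0000, 0.0000)  (base)
link 0: phi[0] = 35 = 35 deg
  cos(35 deg) = 0.8192, sin(35 deg) = 0.5736
  joint[1] = (0.0000, 0.0000) + 1.8 * (0.8192, 0.5736) = (0.0000 + 1.4745, 0.0000 + 1.0324) = (1.4745, 1.0324)
link 1: phi[1] = 35 + 10 = 45 deg
  cos(45 deg) = 0.7071, sin(45 deg) = 0.7071
  joint[2] = (1.4745, 1.0324) + 4.7 * (0.7071, 0.7071) = (1.4745 + 3.3234, 1.0324 + 3.3234) = (4.7979, 4.3558)
link 2: phi[2] = 35 + 10 + -5 = 40 deg
  cos(40 deg) = 0.7660, sin(40 deg) = 0.6428
  joint[3] = (4.7979, 4.3558) + 10.2 * (0.7660, 0.6428) = (4.7979 + 7.8137, 4.3558 + 6.5564) = (12.6115, 10.9123)
End effector: (12.6115, 10.9123)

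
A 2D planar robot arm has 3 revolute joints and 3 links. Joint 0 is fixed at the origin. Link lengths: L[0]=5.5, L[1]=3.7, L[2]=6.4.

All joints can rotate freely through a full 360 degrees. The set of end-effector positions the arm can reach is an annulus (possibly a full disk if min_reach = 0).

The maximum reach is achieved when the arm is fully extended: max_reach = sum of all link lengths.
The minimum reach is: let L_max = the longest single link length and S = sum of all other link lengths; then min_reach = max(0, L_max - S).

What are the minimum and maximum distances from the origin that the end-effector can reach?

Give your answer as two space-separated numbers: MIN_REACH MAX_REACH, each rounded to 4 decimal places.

Answer: 0.0000 15.6000

Derivation:
Link lengths: [5.5, 3.7, 6.4]
max_reach = 5.5 + 3.7 + 6.4 = 15.6
L_max = max([5.5, 3.7, 6.4]) = 6.4
S (sum of others) = 15.6 - 6.4 = 9.2
min_reach = max(0, 6.4 - 9.2) = max(0, -2.8) = 0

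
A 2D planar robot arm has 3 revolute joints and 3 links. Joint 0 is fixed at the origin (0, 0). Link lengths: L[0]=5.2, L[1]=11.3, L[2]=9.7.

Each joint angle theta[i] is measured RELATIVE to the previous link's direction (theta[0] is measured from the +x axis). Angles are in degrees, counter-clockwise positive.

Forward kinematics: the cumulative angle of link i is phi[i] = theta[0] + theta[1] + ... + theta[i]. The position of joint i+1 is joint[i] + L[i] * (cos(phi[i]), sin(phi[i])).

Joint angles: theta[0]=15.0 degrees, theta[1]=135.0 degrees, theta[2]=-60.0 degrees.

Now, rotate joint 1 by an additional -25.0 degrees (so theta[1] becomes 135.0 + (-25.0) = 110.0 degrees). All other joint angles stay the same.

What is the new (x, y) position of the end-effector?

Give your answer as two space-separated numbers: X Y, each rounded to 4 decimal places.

joint[0] = (0.0000, 0.0000)  (base)
link 0: phi[0] = 15 = 15 deg
  cos(15 deg) = 0.9659, sin(15 deg) = 0.2588
  joint[1] = (0.0000, 0.0000) + 5.2 * (0.9659, 0.2588) = (0.0000 + 5.0228, 0.0000 + 1.3459) = (5.0228, 1.3459)
link 1: phi[1] = 15 + 110 = 125 deg
  cos(125 deg) = -0.5736, sin(125 deg) = 0.8192
  joint[2] = (5.0228, 1.3459) + 11.3 * (-0.5736, 0.8192) = (5.0228 + -6.4814, 1.3459 + 9.2564) = (-1.4586, 10.6023)
link 2: phi[2] = 15 + 110 + -60 = 65 deg
  cos(65 deg) = 0.4226, sin(65 deg) = 0.9063
  joint[3] = (-1.4586, 10.6023) + 9.7 * (0.4226, 0.9063) = (-1.4586 + 4.0994, 10.6023 + 8.7912) = (2.6408, 19.3935)
End effector: (2.6408, 19.3935)

Answer: 2.6408 19.3935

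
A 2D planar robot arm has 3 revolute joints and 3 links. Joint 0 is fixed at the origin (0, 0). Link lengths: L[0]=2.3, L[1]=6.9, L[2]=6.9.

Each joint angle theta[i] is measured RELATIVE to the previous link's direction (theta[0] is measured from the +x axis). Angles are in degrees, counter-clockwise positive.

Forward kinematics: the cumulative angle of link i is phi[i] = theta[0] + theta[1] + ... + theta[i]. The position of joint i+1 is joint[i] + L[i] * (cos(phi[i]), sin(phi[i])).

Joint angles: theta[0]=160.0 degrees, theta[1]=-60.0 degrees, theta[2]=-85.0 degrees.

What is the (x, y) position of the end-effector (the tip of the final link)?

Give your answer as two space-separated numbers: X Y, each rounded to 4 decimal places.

Answer: 3.3054 9.3677

Derivation:
joint[0] = (0.0000, 0.0000)  (base)
link 0: phi[0] = 160 = 160 deg
  cos(160 deg) = -0.9397, sin(160 deg) = 0.3420
  joint[1] = (0.0000, 0.0000) + 2.3 * (-0.9397, 0.3420) = (0.0000 + -2.1613, 0.0000 + 0.7866) = (-2.1613, 0.7866)
link 1: phi[1] = 160 + -60 = 100 deg
  cos(100 deg) = -0.1736, sin(100 deg) = 0.9848
  joint[2] = (-2.1613, 0.7866) + 6.9 * (-0.1736, 0.9848) = (-2.1613 + -1.1982, 0.7866 + 6.7952) = (-3.3595, 7.5818)
link 2: phi[2] = 160 + -60 + -85 = 15 deg
  cos(15 deg) = 0.9659, sin(15 deg) = 0.2588
  joint[3] = (-3.3595, 7.5818) + 6.9 * (0.9659, 0.2588) = (-3.3595 + 6.6649, 7.5818 + 1.7859) = (3.3054, 9.3677)
End effector: (3.3054, 9.3677)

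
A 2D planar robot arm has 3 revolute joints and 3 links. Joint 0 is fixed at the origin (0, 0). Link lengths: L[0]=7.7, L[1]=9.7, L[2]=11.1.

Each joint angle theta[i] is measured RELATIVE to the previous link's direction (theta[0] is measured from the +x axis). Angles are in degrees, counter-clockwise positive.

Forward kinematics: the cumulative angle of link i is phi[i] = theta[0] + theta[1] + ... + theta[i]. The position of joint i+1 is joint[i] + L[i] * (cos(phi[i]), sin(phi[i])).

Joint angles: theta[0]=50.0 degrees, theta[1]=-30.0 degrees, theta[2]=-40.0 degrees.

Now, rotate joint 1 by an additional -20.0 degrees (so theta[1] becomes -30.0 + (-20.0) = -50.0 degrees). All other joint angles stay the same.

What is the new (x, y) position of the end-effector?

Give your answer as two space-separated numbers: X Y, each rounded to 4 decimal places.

joint[0] = (0.0000, 0.0000)  (base)
link 0: phi[0] = 50 = 50 deg
  cos(50 deg) = 0.6428, sin(50 deg) = 0.7660
  joint[1] = (0.0000, 0.0000) + 7.7 * (0.6428, 0.7660) = (0.0000 + 4.9495, 0.0000 + 5.8985) = (4.9495, 5.8985)
link 1: phi[1] = 50 + -50 = 0 deg
  cos(0 deg) = 1.0000, sin(0 deg) = 0.0000
  joint[2] = (4.9495, 5.8985) + 9.7 * (1.0000, 0.0000) = (4.9495 + 9.7000, 5.8985 + 0.0000) = (14.6495, 5.8985)
link 2: phi[2] = 50 + -50 + -40 = -40 deg
  cos(-40 deg) = 0.7660, sin(-40 deg) = -0.6428
  joint[3] = (14.6495, 5.8985) + 11.1 * (0.7660, -0.6428) = (14.6495 + 8.5031, 5.8985 + -7.1349) = (23.1526, -1.2364)
End effector: (23.1526, -1.2364)

Answer: 23.1526 -1.2364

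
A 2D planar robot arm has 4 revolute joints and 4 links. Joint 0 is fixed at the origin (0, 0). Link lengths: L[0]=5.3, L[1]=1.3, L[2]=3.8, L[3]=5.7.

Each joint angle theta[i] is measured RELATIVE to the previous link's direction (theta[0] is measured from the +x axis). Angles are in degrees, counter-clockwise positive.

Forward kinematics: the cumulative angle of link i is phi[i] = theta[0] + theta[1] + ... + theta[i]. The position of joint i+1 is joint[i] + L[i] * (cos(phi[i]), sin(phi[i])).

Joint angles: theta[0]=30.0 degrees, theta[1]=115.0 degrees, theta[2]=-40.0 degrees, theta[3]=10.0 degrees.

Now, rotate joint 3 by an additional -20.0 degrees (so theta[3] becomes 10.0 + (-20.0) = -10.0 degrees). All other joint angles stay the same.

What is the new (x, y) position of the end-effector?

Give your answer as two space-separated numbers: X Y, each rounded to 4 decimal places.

joint[0] = (0.0000, 0.0000)  (base)
link 0: phi[0] = 30 = 30 deg
  cos(30 deg) = 0.8660, sin(30 deg) = 0.5000
  joint[1] = (0.0000, 0.0000) + 5.3 * (0.8660, 0.5000) = (0.0000 + 4.5899, 0.0000 + 2.6500) = (4.5899, 2.6500)
link 1: phi[1] = 30 + 115 = 145 deg
  cos(145 deg) = -0.8192, sin(145 deg) = 0.5736
  joint[2] = (4.5899, 2.6500) + 1.3 * (-0.8192, 0.5736) = (4.5899 + -1.0649, 2.6500 + 0.7456) = (3.5250, 3.3956)
link 2: phi[2] = 30 + 115 + -40 = 105 deg
  cos(105 deg) = -0.2588, sin(105 deg) = 0.9659
  joint[3] = (3.5250, 3.3956) + 3.8 * (-0.2588, 0.9659) = (3.5250 + -0.9835, 3.3956 + 3.6705) = (2.5415, 7.0662)
link 3: phi[3] = 30 + 115 + -40 + -10 = 95 deg
  cos(95 deg) = -0.0872, sin(95 deg) = 0.9962
  joint[4] = (2.5415, 7.0662) + 5.7 * (-0.0872, 0.9962) = (2.5415 + -0.4968, 7.0662 + 5.6783) = (2.0447, 12.7445)
End effector: (2.0447, 12.7445)

Answer: 2.0447 12.7445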